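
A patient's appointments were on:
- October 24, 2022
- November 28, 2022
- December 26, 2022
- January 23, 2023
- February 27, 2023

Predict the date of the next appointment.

Gaps: 35, 28, 28, 35 days — a mix of 28 and 35. Every date is a Monday.
Each is the 4th Monday of its month.
March 2023 — 4th Monday is March 27, 2023.

March 27, 2023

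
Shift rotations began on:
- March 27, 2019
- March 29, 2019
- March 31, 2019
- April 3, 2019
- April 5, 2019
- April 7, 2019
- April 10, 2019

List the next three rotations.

April 12, 2019; April 14, 2019; April 17, 2019

Every event lands on a Wednesday or Friday or Sunday (gaps cycle 2, 2, 3, 2, 2, 3).
So the schedule is: every Wednesday, Friday and Sunday.
Next Friday: April 12, 2019.
Next Sunday: April 14, 2019.
Next Wednesday: April 17, 2019.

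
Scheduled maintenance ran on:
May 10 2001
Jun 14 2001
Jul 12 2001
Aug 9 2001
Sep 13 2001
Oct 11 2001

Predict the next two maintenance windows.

These are Thursdays at 28- or 35-day spacing (35, 28, 28, 35, 28).
The pattern: 2nd Thursday of the month.
2nd Thursday of November 2001: Nov 8 2001.
2nd Thursday of December 2001: Dec 13 2001.

Nov 8 2001, Dec 13 2001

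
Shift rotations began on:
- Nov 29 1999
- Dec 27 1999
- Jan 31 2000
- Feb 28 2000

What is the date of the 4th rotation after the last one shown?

These are Mondays with 28, 35, 28-day gaps.
Each is the final Monday of its month — Nov 29 1999 is past the 28th, so '4th Monday' doesn't fit.
Last Monday of March 2000: Mar 27 2000.
Last Monday of April 2000: Apr 24 2000.
Last Monday of May 2000: May 29 2000.
June 2000 ends with Monday Jun 26 2000.

Jun 26 2000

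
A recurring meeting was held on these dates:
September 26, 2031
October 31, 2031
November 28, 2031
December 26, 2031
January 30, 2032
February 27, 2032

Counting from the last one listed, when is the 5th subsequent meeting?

July 30, 2032

These are Fridays with 35, 28, 28, 35, 28-day gaps.
Each is the final Friday of its month — October 31, 2031 is past the 28th, so '4th Friday' doesn't fit.
March 2032 ends with Friday March 26, 2032.
April 2032 ends with Friday April 30, 2032.
May 2032 ends with Friday May 28, 2032.
Last Friday of June 2032: June 25, 2032.
July 2032 ends with Friday July 30, 2032.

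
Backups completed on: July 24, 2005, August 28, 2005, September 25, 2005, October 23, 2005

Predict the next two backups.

Gaps: 35, 28, 28 days — a mix of 28 and 35. Every date is a Sunday.
Each is the 4th Sunday of its month.
November 2005 — 4th Sunday is November 27, 2005.
December 2005 — 4th Sunday is December 25, 2005.

November 27, 2005; December 25, 2005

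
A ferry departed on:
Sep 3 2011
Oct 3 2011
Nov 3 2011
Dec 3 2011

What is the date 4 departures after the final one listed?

Each date is the 3rd; the gaps (30, 31, 30) track the month lengths.
The rule is the 3rd of each month.
Next: January 2012 → Jan 3 2012.
February 2012: Feb 3 2012.
Next: March 2012 → Mar 3 2012.
Next: April 2012 → Apr 3 2012.

Apr 3 2012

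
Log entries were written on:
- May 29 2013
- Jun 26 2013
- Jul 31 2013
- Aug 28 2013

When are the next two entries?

Every date is a Wednesday; gaps 28, 35, 28 days.
Each is the last Wednesday of its month (at least one falls on the 29th or later, ruling out '4th Wednesday').
Last Wednesday of September 2013: Sep 25 2013.
October 2013 ends with Wednesday Oct 30 2013.

Sep 25 2013, Oct 30 2013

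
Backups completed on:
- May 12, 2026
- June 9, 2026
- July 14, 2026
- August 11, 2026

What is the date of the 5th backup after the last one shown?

These are Tuesdays at 28- or 35-day spacing (28, 35, 28).
The pattern: 2nd Tuesday of the month.
2nd Tuesday of September 2026: September 8, 2026.
October 2026 — 2nd Tuesday is October 13, 2026.
2nd Tuesday of November 2026: November 10, 2026.
2nd Tuesday of December 2026: December 8, 2026.
January 2027 — 2nd Tuesday is January 12, 2027.

January 12, 2027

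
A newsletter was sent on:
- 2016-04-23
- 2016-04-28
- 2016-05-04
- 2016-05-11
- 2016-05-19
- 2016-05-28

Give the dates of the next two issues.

The spacing grows by 1 each time: 5, 6, 7, 8, 9 days.
Next gap: 10 days. 2016-05-28 + 10 days = 2016-06-07.
Next gap: 11 days. 2016-06-07 + 11 days = 2016-06-18.

2016-06-07, 2016-06-18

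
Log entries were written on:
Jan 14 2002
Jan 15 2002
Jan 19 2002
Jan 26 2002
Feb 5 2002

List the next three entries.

Feb 18 2002, Mar 6 2002, Mar 25 2002

Intervals are 1, 4, 7, 10 days — an arithmetic progression with common difference 3.
Next gap: 13 days. Feb 5 2002 + 13 days = Feb 18 2002.
Next gap: 16 days. Feb 18 2002 + 16 days = Mar 6 2002.
Next gap: 19 days. Mar 6 2002 + 19 days = Mar 25 2002.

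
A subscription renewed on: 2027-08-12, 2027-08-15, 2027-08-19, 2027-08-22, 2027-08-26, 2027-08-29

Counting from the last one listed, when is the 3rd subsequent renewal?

Gaps: 3, 4, 3, 4, 3 days — not constant, but cyclic with period 2.
The events fall on every Thursday and Sunday.
Next Thursday: 2027-09-02.
The following Sunday is 2027-09-05.
Next Thursday: 2027-09-09.

2027-09-09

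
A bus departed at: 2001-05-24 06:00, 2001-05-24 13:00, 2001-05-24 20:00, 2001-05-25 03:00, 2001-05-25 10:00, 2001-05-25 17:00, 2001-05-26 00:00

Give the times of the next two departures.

Gaps: 7, 7, 7, 7, 7, 7 hours — each event is 7 hours after the previous one.
2001-05-26 00:00 + 7 h = 2001-05-26 07:00.
2001-05-26 07:00 + 7 h = 2001-05-26 14:00.

2001-05-26 07:00, 2001-05-26 14:00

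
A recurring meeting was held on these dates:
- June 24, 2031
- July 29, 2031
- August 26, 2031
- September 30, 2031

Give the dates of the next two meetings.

October 28, 2031; November 25, 2031

Every date is a Tuesday; gaps 35, 28, 35 days.
Each is the last Tuesday of its month (at least one falls on the 29th or later, ruling out '4th Tuesday').
October 2031 ends with Tuesday October 28, 2031.
Last Tuesday of November 2031: November 25, 2031.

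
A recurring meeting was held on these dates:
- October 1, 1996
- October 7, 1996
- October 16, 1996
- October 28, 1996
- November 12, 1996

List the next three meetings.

The spacing grows by 3 each time: 6, 9, 12, 15 days.
Next gap: 18 days. November 12, 1996 + 18 days = November 30, 1996.
Next gap: 21 days. November 30, 1996 + 21 days = December 21, 1996.
Next gap: 24 days. December 21, 1996 + 24 days = January 14, 1997.

November 30, 1996; December 21, 1996; January 14, 1997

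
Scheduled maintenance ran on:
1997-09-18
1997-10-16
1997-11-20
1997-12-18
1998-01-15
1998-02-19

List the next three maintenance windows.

1998-03-19, 1998-04-16, 1998-05-21

Gaps: 28, 35, 28, 28, 35 days — a mix of 28 and 35. Every date is a Thursday.
Each is the 3rd Thursday of its month.
March 1998 — 3rd Thursday is 1998-03-19.
April 1998 — 3rd Thursday is 1998-04-16.
3rd Thursday of May 1998: 1998-05-21.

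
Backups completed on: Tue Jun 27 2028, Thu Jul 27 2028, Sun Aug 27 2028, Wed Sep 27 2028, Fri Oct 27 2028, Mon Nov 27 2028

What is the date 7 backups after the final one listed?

The day-of-month is always 27 (30, 31, 31, 30, 31 days between events).
So this recurs on the 27th of each month.
Next: December 2028 → Wed Dec 27 2028.
January 2029: Sat Jan 27 2029.
Next: February 2029 → Tue Feb 27 2029.
March 2029: Tue Mar 27 2029.
April 2029: Fri Apr 27 2029.
Next: May 2029 → Sun May 27 2029.
Next: June 2029 → Wed Jun 27 2029.

Wed Jun 27 2029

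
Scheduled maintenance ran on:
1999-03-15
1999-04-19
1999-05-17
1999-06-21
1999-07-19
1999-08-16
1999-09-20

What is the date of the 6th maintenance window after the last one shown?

2000-03-20

All dates are Mondays, 35, 28, 35, 28, 28, 35 days apart.
Specifically, the 3rd Monday of each month.
3rd Monday of October 1999: 1999-10-18.
November 1999 — 3rd Monday is 1999-11-15.
December 1999 — 3rd Monday is 1999-12-20.
3rd Monday of January 2000: 2000-01-17.
3rd Monday of February 2000: 2000-02-21.
3rd Monday of March 2000: 2000-03-20.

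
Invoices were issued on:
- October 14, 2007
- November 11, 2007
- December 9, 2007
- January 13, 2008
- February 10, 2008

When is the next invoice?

March 9, 2008

All dates are Sundays, 28, 28, 35, 28 days apart.
Specifically, the 2nd Sunday of each month.
2nd Sunday of March 2008: March 9, 2008.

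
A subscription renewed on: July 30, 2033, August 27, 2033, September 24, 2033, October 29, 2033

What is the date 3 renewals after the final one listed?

Every date is a Saturday; gaps 28, 28, 35 days.
Each is the last Saturday of its month (at least one falls on the 29th or later, ruling out '4th Saturday').
Last Saturday of November 2033: November 26, 2033.
December 2033 ends with Saturday December 31, 2033.
Last Saturday of January 2034: January 28, 2034.

January 28, 2034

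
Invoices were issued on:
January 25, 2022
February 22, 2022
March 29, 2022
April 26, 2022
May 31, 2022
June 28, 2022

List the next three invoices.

Every date is a Tuesday; gaps 28, 35, 28, 35, 28 days.
Each is the last Tuesday of its month (at least one falls on the 29th or later, ruling out '4th Tuesday').
Last Tuesday of July 2022: July 26, 2022.
August 2022 ends with Tuesday August 30, 2022.
September 2022 ends with Tuesday September 27, 2022.

July 26, 2022; August 30, 2022; September 27, 2022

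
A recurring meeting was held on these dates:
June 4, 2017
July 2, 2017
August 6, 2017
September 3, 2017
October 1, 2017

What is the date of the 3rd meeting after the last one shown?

All dates are Sundays, 28, 35, 28, 28 days apart.
Specifically, the 1st Sunday of each month.
1st Sunday of November 2017: November 5, 2017.
1st Sunday of December 2017: December 3, 2017.
1st Sunday of January 2018: January 7, 2018.

January 7, 2018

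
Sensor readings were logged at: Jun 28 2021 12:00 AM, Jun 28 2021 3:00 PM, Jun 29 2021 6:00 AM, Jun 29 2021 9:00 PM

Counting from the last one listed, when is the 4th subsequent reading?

The interval is a steady 15 hours (15, 15, 15).
Jun 29 2021 9:00 PM + 15 h = Jun 30 2021 12:00 PM.
Jun 30 2021 12:00 PM + 15 h = Jul 1 2021 3:00 AM.
Jul 1 2021 3:00 AM + 15 h = Jul 1 2021 6:00 PM.
Jul 1 2021 6:00 PM + 15 h = Jul 2 2021 9:00 AM.

Jul 2 2021 9:00 AM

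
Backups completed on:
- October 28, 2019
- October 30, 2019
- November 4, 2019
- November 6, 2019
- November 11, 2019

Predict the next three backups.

Gaps: 2, 5, 2, 5 days — not constant, but cyclic with period 2.
The events fall on every Monday and Wednesday.
The following Wednesday is November 13, 2019.
The following Monday is November 18, 2019.
The following Wednesday is November 20, 2019.

November 13, 2019; November 18, 2019; November 20, 2019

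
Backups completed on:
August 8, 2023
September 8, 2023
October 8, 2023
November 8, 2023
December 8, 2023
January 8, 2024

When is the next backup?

The day-of-month is always 8 (31, 30, 31, 30, 31 days between events).
So this recurs on the 8th of each month.
February 2024: February 8, 2024.

February 8, 2024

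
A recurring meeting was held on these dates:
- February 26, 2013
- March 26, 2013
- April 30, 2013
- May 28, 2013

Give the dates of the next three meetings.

These are Tuesdays with 28, 35, 28-day gaps.
Each is the final Tuesday of its month — April 30, 2013 is past the 28th, so '4th Tuesday' doesn't fit.
Last Tuesday of June 2013: June 25, 2013.
Last Tuesday of July 2013: July 30, 2013.
August 2013 ends with Tuesday August 27, 2013.

June 25, 2013; July 30, 2013; August 27, 2013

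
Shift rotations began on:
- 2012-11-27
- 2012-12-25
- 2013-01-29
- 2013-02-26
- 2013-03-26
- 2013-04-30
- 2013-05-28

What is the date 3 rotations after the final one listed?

All Tuesdays; the gaps (28, 35, 28, 28, 35, 28) vary with month length.
This is the last Tuesday of each month.
Last Tuesday of June 2013: 2013-06-25.
July 2013 ends with Tuesday 2013-07-30.
Last Tuesday of August 2013: 2013-08-27.

2013-08-27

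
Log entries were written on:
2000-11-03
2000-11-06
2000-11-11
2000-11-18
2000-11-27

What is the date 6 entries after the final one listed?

Gaps: 3, 5, 7, 9 days — each gap is 2 larger than the previous one.
Next gap: 11 days. 2000-11-27 + 11 days = 2000-12-08.
Next gap: 13 days. 2000-12-08 + 13 days = 2000-12-21.
Next gap: 15 days. 2000-12-21 + 15 days = 2001-01-05.
Next gap: 17 days. 2001-01-05 + 17 days = 2001-01-22.
Next gap: 19 days. 2001-01-22 + 19 days = 2001-02-10.
Next gap: 21 days. 2001-02-10 + 21 days = 2001-03-03.

2001-03-03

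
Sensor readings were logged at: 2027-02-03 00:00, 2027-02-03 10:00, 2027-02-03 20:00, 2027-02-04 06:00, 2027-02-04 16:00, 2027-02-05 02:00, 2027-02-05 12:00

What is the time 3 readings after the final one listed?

2027-02-06 18:00

Spacing: 10, 10, 10, 10, 10, 10 h — constant 10 h.
2027-02-05 12:00 + 10 h = 2027-02-05 22:00.
2027-02-05 22:00 + 10 h = 2027-02-06 08:00.
2027-02-06 08:00 + 10 h = 2027-02-06 18:00.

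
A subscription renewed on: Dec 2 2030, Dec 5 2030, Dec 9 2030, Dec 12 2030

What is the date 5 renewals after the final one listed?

Every event lands on a Monday or Thursday (gaps cycle 3, 4, 3).
So the schedule is: every Monday and Thursday.
The following Monday is Dec 16 2030.
The following Thursday is Dec 19 2030.
Next Monday: Dec 23 2030.
Next Thursday: Dec 26 2030.
Next Monday: Dec 30 2030.

Dec 30 2030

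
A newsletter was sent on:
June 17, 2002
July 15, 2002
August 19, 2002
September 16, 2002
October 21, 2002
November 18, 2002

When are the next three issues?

December 16, 2002; January 20, 2003; February 17, 2003

All dates are Mondays, 28, 35, 28, 35, 28 days apart.
Specifically, the 3rd Monday of each month.
3rd Monday of December 2002: December 16, 2002.
January 2003 — 3rd Monday is January 20, 2003.
February 2003 — 3rd Monday is February 17, 2003.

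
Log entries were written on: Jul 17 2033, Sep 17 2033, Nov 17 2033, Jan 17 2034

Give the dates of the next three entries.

Mar 17 2034, May 17 2034, Jul 17 2034

Each date is the 17th; the gaps (62, 61, 61) track the month lengths.
The rule is the 17th of every 2 months.
Next: March 2034 → Mar 17 2034.
Next: May 2034 → May 17 2034.
July 2034: Jul 17 2034.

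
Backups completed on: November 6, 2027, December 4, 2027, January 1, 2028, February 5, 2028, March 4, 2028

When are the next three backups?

These are Saturdays at 28- or 35-day spacing (28, 28, 35, 28).
The pattern: 1st Saturday of the month.
April 2028 — 1st Saturday is April 1, 2028.
1st Saturday of May 2028: May 6, 2028.
June 2028 — 1st Saturday is June 3, 2028.

April 1, 2028; May 6, 2028; June 3, 2028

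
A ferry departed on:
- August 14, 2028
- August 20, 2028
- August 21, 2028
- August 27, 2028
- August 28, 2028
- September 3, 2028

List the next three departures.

September 4, 2028; September 10, 2028; September 11, 2028

The gap pattern 6, 1, 6, 1, 6 repeats every 2 events.
These are the Mondays and Sundays of each week.
The following Monday is September 4, 2028.
The following Sunday is September 10, 2028.
Next Monday: September 11, 2028.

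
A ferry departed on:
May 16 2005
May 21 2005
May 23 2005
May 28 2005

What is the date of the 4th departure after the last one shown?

The gap pattern 5, 2, 5 repeats every 2 events.
These are the Mondays and Saturdays of each week.
The following Monday is May 30 2005.
Next Saturday: Jun 4 2005.
Next Monday: Jun 6 2005.
Next Saturday: Jun 11 2005.

Jun 11 2005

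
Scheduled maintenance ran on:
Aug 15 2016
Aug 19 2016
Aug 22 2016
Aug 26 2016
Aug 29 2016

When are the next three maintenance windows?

Sep 2 2016, Sep 5 2016, Sep 9 2016

Gaps: 4, 3, 4, 3 days — not constant, but cyclic with period 2.
The events fall on every Monday and Friday.
Next Friday: Sep 2 2016.
The following Monday is Sep 5 2016.
The following Friday is Sep 9 2016.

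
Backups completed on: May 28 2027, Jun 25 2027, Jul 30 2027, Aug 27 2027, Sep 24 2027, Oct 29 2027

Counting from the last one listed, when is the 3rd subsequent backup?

Every date is a Friday; gaps 28, 35, 28, 28, 35 days.
Each is the last Friday of its month (at least one falls on the 29th or later, ruling out '4th Friday').
Last Friday of November 2027: Nov 26 2027.
December 2027 ends with Friday Dec 31 2027.
January 2028 ends with Friday Jan 28 2028.

Jan 28 2028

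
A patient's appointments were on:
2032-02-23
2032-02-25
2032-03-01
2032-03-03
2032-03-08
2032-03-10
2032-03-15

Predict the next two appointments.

2032-03-17, 2032-03-22

Gaps: 2, 5, 2, 5, 2, 5 days — not constant, but cyclic with period 2.
The events fall on every Monday and Wednesday.
Next Wednesday: 2032-03-17.
The following Monday is 2032-03-22.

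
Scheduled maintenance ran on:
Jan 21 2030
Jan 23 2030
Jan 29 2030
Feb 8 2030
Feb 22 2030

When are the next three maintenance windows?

The spacing grows by 4 each time: 2, 6, 10, 14 days.
Next gap: 18 days. Feb 22 2030 + 18 days = Mar 12 2030.
Next gap: 22 days. Mar 12 2030 + 22 days = Apr 3 2030.
Next gap: 26 days. Apr 3 2030 + 26 days = Apr 29 2030.

Mar 12 2030, Apr 3 2030, Apr 29 2030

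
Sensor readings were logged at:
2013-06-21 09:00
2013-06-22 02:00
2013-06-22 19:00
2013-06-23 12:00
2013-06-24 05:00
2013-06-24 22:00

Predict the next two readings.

The interval is a steady 17 hours (17, 17, 17, 17, 17).
2013-06-24 22:00 + 17 h = 2013-06-25 15:00.
2013-06-25 15:00 + 17 h = 2013-06-26 08:00.

2013-06-25 15:00, 2013-06-26 08:00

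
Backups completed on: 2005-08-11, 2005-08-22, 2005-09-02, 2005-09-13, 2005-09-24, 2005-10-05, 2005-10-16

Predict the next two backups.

Every event comes 11 days after the last (11, 11, 11, 11, 11, 11).
2005-10-16 + 11 days = 2005-10-27.
2005-10-27 + 11 days = 2005-11-07.

2005-10-27, 2005-11-07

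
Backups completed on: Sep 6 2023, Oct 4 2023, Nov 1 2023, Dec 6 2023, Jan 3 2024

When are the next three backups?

Feb 7 2024, Mar 6 2024, Apr 3 2024

These are Wednesdays at 28- or 35-day spacing (28, 28, 35, 28).
The pattern: 1st Wednesday of the month.
1st Wednesday of February 2024: Feb 7 2024.
1st Wednesday of March 2024: Mar 6 2024.
1st Wednesday of April 2024: Apr 3 2024.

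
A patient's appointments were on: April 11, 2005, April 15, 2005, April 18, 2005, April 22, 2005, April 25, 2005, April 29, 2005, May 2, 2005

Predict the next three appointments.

Every event lands on a Monday or Friday (gaps cycle 4, 3, 4, 3, 4, 3).
So the schedule is: every Monday and Friday.
Next Friday: May 6, 2005.
The following Monday is May 9, 2005.
The following Friday is May 13, 2005.

May 6, 2005; May 9, 2005; May 13, 2005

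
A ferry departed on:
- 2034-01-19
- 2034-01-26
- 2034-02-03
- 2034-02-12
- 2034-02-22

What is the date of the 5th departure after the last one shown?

2034-04-28

The spacing grows by 1 each time: 7, 8, 9, 10 days.
Next gap: 11 days. 2034-02-22 + 11 days = 2034-03-05.
Next gap: 12 days. 2034-03-05 + 12 days = 2034-03-17.
Next gap: 13 days. 2034-03-17 + 13 days = 2034-03-30.
Next gap: 14 days. 2034-03-30 + 14 days = 2034-04-13.
Next gap: 15 days. 2034-04-13 + 15 days = 2034-04-28.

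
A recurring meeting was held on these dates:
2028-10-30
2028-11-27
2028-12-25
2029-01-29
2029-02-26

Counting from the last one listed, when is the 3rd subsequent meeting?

All Mondays; the gaps (28, 28, 35, 28) vary with month length.
This is the last Monday of each month.
March 2029 ends with Monday 2029-03-26.
Last Monday of April 2029: 2029-04-30.
May 2029 ends with Monday 2029-05-28.

2029-05-28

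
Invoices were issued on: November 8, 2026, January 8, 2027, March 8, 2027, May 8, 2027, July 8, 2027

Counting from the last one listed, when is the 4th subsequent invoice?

March 8, 2028

Each date is the 8th; the gaps (61, 59, 61, 61) track the month lengths.
The rule is the 8th of every 2 months.
Next: September 2027 → September 8, 2027.
November 2027: November 8, 2027.
Next: January 2028 → January 8, 2028.
Next: March 2028 → March 8, 2028.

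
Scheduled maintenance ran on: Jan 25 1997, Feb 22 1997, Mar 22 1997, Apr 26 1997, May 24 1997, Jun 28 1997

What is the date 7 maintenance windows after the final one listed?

Jan 24 1998

Gaps: 28, 28, 35, 28, 35 days — a mix of 28 and 35. Every date is a Saturday.
Each is the 4th Saturday of its month.
4th Saturday of July 1997: Jul 26 1997.
August 1997 — 4th Saturday is Aug 23 1997.
September 1997 — 4th Saturday is Sep 27 1997.
October 1997 — 4th Saturday is Oct 25 1997.
November 1997 — 4th Saturday is Nov 22 1997.
4th Saturday of December 1997: Dec 27 1997.
4th Saturday of January 1998: Jan 24 1998.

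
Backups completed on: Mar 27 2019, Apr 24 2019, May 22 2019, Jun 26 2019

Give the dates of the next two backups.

Gaps: 28, 28, 35 days — a mix of 28 and 35. Every date is a Wednesday.
Each is the 4th Wednesday of its month.
July 2019 — 4th Wednesday is Jul 24 2019.
4th Wednesday of August 2019: Aug 28 2019.

Jul 24 2019, Aug 28 2019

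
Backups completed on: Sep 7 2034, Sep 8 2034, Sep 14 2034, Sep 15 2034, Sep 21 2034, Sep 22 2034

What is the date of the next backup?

The gap pattern 1, 6, 1, 6, 1 repeats every 2 events.
These are the Thursdays and Fridays of each week.
The following Thursday is Sep 28 2034.

Sep 28 2034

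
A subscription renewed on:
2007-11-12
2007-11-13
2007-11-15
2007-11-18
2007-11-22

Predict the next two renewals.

2007-11-27, 2007-12-03

The spacing grows by 1 each time: 1, 2, 3, 4 days.
Next gap: 5 days. 2007-11-22 + 5 days = 2007-11-27.
Next gap: 6 days. 2007-11-27 + 6 days = 2007-12-03.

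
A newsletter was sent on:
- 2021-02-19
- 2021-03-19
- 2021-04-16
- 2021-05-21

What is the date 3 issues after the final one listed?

Gaps: 28, 28, 35 days — a mix of 28 and 35. Every date is a Friday.
Each is the 3rd Friday of its month.
June 2021 — 3rd Friday is 2021-06-18.
3rd Friday of July 2021: 2021-07-16.
August 2021 — 3rd Friday is 2021-08-20.

2021-08-20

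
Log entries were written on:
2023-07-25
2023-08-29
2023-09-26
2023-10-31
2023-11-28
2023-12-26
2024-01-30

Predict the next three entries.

All Tuesdays; the gaps (35, 28, 35, 28, 28, 35) vary with month length.
This is the last Tuesday of each month.
Last Tuesday of February 2024: 2024-02-27.
Last Tuesday of March 2024: 2024-03-26.
April 2024 ends with Tuesday 2024-04-30.

2024-02-27, 2024-03-26, 2024-04-30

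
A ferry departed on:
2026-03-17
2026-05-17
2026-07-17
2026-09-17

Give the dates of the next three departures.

Gaps: 61, 61, 62 days — not constant. Every event is on the 17th of the month.
Pattern: the 17th of every 2 months.
November 2026: 2026-11-17.
January 2027: 2027-01-17.
March 2027: 2027-03-17.

2026-11-17, 2027-01-17, 2027-03-17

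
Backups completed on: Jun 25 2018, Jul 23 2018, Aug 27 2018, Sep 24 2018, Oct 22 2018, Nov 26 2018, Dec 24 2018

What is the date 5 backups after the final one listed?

May 27 2019

All dates are Mondays, 28, 35, 28, 28, 35, 28 days apart.
Specifically, the 4th Monday of each month.
4th Monday of January 2019: Jan 28 2019.
4th Monday of February 2019: Feb 25 2019.
March 2019 — 4th Monday is Mar 25 2019.
April 2019 — 4th Monday is Apr 22 2019.
May 2019 — 4th Monday is May 27 2019.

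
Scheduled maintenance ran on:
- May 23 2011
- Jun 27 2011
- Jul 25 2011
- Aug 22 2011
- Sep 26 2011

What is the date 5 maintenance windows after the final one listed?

All dates are Mondays, 35, 28, 28, 35 days apart.
Specifically, the 4th Monday of each month.
October 2011 — 4th Monday is Oct 24 2011.
4th Monday of November 2011: Nov 28 2011.
December 2011 — 4th Monday is Dec 26 2011.
January 2012 — 4th Monday is Jan 23 2012.
4th Monday of February 2012: Feb 27 2012.

Feb 27 2012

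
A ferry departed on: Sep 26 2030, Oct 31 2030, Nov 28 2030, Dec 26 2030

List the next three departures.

Every date is a Thursday; gaps 35, 28, 28 days.
Each is the last Thursday of its month (at least one falls on the 29th or later, ruling out '4th Thursday').
January 2031 ends with Thursday Jan 30 2031.
February 2031 ends with Thursday Feb 27 2031.
Last Thursday of March 2031: Mar 27 2031.

Jan 30 2031, Feb 27 2031, Mar 27 2031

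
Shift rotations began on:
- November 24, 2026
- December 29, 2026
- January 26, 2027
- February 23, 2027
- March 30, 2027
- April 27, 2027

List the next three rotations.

Every date is a Tuesday; gaps 35, 28, 28, 35, 28 days.
Each is the last Tuesday of its month (at least one falls on the 29th or later, ruling out '4th Tuesday').
Last Tuesday of May 2027: May 25, 2027.
June 2027 ends with Tuesday June 29, 2027.
Last Tuesday of July 2027: July 27, 2027.

May 25, 2027; June 29, 2027; July 27, 2027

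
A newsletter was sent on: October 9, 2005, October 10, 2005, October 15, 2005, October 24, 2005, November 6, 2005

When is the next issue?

November 23, 2005

The spacing grows by 4 each time: 1, 5, 9, 13 days.
Next gap: 17 days. November 6, 2005 + 17 days = November 23, 2005.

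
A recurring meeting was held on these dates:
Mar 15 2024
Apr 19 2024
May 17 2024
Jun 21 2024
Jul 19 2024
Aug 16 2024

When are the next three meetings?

These are Fridays at 28- or 35-day spacing (35, 28, 35, 28, 28).
The pattern: 3rd Friday of the month.
September 2024 — 3rd Friday is Sep 20 2024.
3rd Friday of October 2024: Oct 18 2024.
November 2024 — 3rd Friday is Nov 15 2024.

Sep 20 2024, Oct 18 2024, Nov 15 2024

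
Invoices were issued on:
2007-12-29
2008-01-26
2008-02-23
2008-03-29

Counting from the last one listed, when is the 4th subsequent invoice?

These are Saturdays with 28, 28, 35-day gaps.
Each is the final Saturday of its month — 2007-12-29 is past the 28th, so '4th Saturday' doesn't fit.
April 2008 ends with Saturday 2008-04-26.
May 2008 ends with Saturday 2008-05-31.
Last Saturday of June 2008: 2008-06-28.
Last Saturday of July 2008: 2008-07-26.

2008-07-26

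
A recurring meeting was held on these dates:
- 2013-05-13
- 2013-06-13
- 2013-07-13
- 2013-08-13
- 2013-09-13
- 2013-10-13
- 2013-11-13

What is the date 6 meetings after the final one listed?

2014-05-13

Gaps: 31, 30, 31, 31, 30, 31 days — not constant. Every event is on the 13th of the month.
Pattern: the 13th of each month.
Next: December 2013 → 2013-12-13.
January 2014: 2014-01-13.
February 2014: 2014-02-13.
March 2014: 2014-03-13.
Next: April 2014 → 2014-04-13.
Next: May 2014 → 2014-05-13.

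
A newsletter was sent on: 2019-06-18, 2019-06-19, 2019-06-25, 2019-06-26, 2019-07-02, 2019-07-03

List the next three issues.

2019-07-09, 2019-07-10, 2019-07-16

The gap pattern 1, 6, 1, 6, 1 repeats every 2 events.
These are the Tuesdays and Wednesdays of each week.
Next Tuesday: 2019-07-09.
Next Wednesday: 2019-07-10.
The following Tuesday is 2019-07-16.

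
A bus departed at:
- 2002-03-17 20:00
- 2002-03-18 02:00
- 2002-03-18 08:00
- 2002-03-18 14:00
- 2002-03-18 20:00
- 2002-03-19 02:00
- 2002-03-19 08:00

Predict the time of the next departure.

2002-03-19 14:00

Gaps: 6, 6, 6, 6, 6, 6 hours — each event is 6 hours after the previous one.
2002-03-19 08:00 + 6 h = 2002-03-19 14:00.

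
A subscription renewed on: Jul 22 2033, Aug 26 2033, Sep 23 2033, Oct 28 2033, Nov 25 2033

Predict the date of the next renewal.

These are Fridays at 28- or 35-day spacing (35, 28, 35, 28).
The pattern: 4th Friday of the month.
4th Friday of December 2033: Dec 23 2033.

Dec 23 2033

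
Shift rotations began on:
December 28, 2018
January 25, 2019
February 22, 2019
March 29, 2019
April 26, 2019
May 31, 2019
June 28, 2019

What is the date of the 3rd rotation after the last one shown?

Every date is a Friday; gaps 28, 28, 35, 28, 35, 28 days.
Each is the last Friday of its month (at least one falls on the 29th or later, ruling out '4th Friday').
Last Friday of July 2019: July 26, 2019.
Last Friday of August 2019: August 30, 2019.
Last Friday of September 2019: September 27, 2019.

September 27, 2019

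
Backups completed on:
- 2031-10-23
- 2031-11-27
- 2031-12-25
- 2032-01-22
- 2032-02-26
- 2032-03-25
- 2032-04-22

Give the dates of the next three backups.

Gaps: 35, 28, 28, 35, 28, 28 days — a mix of 28 and 35. Every date is a Thursday.
Each is the 4th Thursday of its month.
4th Thursday of May 2032: 2032-05-27.
June 2032 — 4th Thursday is 2032-06-24.
July 2032 — 4th Thursday is 2032-07-22.

2032-05-27, 2032-06-24, 2032-07-22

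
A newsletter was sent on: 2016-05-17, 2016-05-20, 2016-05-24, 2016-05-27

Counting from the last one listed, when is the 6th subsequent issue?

Gaps: 3, 4, 3 days — not constant, but cyclic with period 2.
The events fall on every Tuesday and Friday.
Next Tuesday: 2016-05-31.
The following Friday is 2016-06-03.
Next Tuesday: 2016-06-07.
Next Friday: 2016-06-10.
Next Tuesday: 2016-06-14.
The following Friday is 2016-06-17.

2016-06-17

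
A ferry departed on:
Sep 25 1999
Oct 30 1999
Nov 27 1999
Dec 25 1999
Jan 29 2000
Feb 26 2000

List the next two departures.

Every date is a Saturday; gaps 35, 28, 28, 35, 28 days.
Each is the last Saturday of its month (at least one falls on the 29th or later, ruling out '4th Saturday').
March 2000 ends with Saturday Mar 25 2000.
Last Saturday of April 2000: Apr 29 2000.

Mar 25 2000, Apr 29 2000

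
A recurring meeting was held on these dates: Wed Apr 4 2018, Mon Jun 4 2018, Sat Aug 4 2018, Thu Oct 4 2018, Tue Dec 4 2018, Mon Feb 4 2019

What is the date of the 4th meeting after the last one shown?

Fri Oct 4 2019

Each date is the 4th; the gaps (61, 61, 61, 61, 62) track the month lengths.
The rule is the 4th of every 2 months.
Next: April 2019 → Thu Apr 4 2019.
June 2019: Tue Jun 4 2019.
Next: August 2019 → Sun Aug 4 2019.
October 2019: Fri Oct 4 2019.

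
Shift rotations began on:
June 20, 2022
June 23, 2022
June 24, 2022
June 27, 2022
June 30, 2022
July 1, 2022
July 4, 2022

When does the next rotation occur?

July 7, 2022

Gaps: 3, 1, 3, 3, 1, 3 days — not constant, but cyclic with period 3.
The events fall on every Monday, Thursday and Friday.
Next Thursday: July 7, 2022.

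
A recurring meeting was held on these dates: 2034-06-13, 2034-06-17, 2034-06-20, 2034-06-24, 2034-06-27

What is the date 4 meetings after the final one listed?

2034-07-11

Gaps: 4, 3, 4, 3 days — not constant, but cyclic with period 2.
The events fall on every Tuesday and Saturday.
Next Saturday: 2034-07-01.
Next Tuesday: 2034-07-04.
Next Saturday: 2034-07-08.
The following Tuesday is 2034-07-11.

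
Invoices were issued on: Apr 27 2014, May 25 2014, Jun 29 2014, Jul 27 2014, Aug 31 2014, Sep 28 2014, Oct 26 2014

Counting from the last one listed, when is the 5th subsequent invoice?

Mar 29 2015

These are Sundays with 28, 35, 28, 35, 28, 28-day gaps.
Each is the final Sunday of its month — Jun 29 2014 is past the 28th, so '4th Sunday' doesn't fit.
November 2014 ends with Sunday Nov 30 2014.
December 2014 ends with Sunday Dec 28 2014.
Last Sunday of January 2015: Jan 25 2015.
Last Sunday of February 2015: Feb 22 2015.
March 2015 ends with Sunday Mar 29 2015.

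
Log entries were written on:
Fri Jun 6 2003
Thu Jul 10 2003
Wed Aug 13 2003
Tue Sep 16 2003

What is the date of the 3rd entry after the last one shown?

Sat Dec 27 2003

The spacing is 34, 34, 34 days — always 34 days.
Tue Sep 16 2003 + 34 days = Mon Oct 20 2003.
Mon Oct 20 2003 + 34 days = Sun Nov 23 2003.
Sun Nov 23 2003 + 34 days = Sat Dec 27 2003.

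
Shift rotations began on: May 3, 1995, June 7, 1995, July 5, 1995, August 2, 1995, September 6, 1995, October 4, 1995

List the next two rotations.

Gaps: 35, 28, 28, 35, 28 days — a mix of 28 and 35. Every date is a Wednesday.
Each is the 1st Wednesday of its month.
1st Wednesday of November 1995: November 1, 1995.
1st Wednesday of December 1995: December 6, 1995.

November 1, 1995; December 6, 1995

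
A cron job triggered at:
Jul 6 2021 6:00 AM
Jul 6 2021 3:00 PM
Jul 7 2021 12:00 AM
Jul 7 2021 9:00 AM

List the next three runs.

Jul 7 2021 6:00 PM, Jul 8 2021 3:00 AM, Jul 8 2021 12:00 PM

The interval is a steady 9 hours (9, 9, 9).
Jul 7 2021 9:00 AM + 9 h = Jul 7 2021 6:00 PM.
Jul 7 2021 6:00 PM + 9 h = Jul 8 2021 3:00 AM.
Jul 8 2021 3:00 AM + 9 h = Jul 8 2021 12:00 PM.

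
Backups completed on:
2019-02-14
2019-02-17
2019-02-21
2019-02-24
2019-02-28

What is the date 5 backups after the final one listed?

The gap pattern 3, 4, 3, 4 repeats every 2 events.
These are the Thursdays and Sundays of each week.
The following Sunday is 2019-03-03.
The following Thursday is 2019-03-07.
Next Sunday: 2019-03-10.
The following Thursday is 2019-03-14.
The following Sunday is 2019-03-17.

2019-03-17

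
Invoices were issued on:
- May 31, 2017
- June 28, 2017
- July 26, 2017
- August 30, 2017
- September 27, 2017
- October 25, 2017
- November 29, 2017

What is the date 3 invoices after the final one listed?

February 28, 2018

Every date is a Wednesday; gaps 28, 28, 35, 28, 28, 35 days.
Each is the last Wednesday of its month (at least one falls on the 29th or later, ruling out '4th Wednesday').
Last Wednesday of December 2017: December 27, 2017.
January 2018 ends with Wednesday January 31, 2018.
February 2018 ends with Wednesday February 28, 2018.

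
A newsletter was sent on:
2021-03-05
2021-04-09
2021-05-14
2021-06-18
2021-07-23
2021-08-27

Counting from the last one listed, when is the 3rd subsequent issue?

The spacing is 35, 35, 35, 35, 35 days — always 35 days.
2021-08-27 + 35 days = 2021-10-01.
2021-10-01 + 35 days = 2021-11-05.
2021-11-05 + 35 days = 2021-12-10.

2021-12-10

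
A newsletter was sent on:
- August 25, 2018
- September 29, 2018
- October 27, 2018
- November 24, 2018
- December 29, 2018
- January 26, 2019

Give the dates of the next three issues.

February 23, 2019; March 30, 2019; April 27, 2019

These are Saturdays with 35, 28, 28, 35, 28-day gaps.
Each is the final Saturday of its month — September 29, 2018 is past the 28th, so '4th Saturday' doesn't fit.
Last Saturday of February 2019: February 23, 2019.
March 2019 ends with Saturday March 30, 2019.
April 2019 ends with Saturday April 27, 2019.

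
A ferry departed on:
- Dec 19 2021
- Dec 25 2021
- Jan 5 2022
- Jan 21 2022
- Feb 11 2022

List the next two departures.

Gaps: 6, 11, 16, 21 days — each gap is 5 larger than the previous one.
Next gap: 26 days. Feb 11 2022 + 26 days = Mar 9 2022.
Next gap: 31 days. Mar 9 2022 + 31 days = Apr 9 2022.

Mar 9 2022, Apr 9 2022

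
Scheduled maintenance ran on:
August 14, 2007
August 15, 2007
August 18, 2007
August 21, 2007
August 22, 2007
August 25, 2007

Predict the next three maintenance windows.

The gap pattern 1, 3, 3, 1, 3 repeats every 3 events.
These are the Tuesdays, Wednesdays and Saturdays of each week.
The following Tuesday is August 28, 2007.
The following Wednesday is August 29, 2007.
The following Saturday is September 1, 2007.

August 28, 2007; August 29, 2007; September 1, 2007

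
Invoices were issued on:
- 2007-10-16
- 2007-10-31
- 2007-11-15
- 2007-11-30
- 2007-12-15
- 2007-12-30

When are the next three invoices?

The spacing is 15, 15, 15, 15, 15 days — always 15 days.
2007-12-30 + 15 days = 2008-01-14.
2008-01-14 + 15 days = 2008-01-29.
2008-01-29 + 15 days = 2008-02-13.

2008-01-14, 2008-01-29, 2008-02-13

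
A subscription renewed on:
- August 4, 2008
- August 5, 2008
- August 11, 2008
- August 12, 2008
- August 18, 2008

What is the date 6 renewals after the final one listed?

Every event lands on a Monday or Tuesday (gaps cycle 1, 6, 1, 6).
So the schedule is: every Monday and Tuesday.
Next Tuesday: August 19, 2008.
The following Monday is August 25, 2008.
Next Tuesday: August 26, 2008.
The following Monday is September 1, 2008.
The following Tuesday is September 2, 2008.
The following Monday is September 8, 2008.

September 8, 2008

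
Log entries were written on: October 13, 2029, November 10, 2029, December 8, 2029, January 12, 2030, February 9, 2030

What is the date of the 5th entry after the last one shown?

All dates are Saturdays, 28, 28, 35, 28 days apart.
Specifically, the 2nd Saturday of each month.
2nd Saturday of March 2030: March 9, 2030.
April 2030 — 2nd Saturday is April 13, 2030.
May 2030 — 2nd Saturday is May 11, 2030.
2nd Saturday of June 2030: June 8, 2030.
July 2030 — 2nd Saturday is July 13, 2030.

July 13, 2030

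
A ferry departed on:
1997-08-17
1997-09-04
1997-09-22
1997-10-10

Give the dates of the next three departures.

1997-10-28, 1997-11-15, 1997-12-03

Gaps between consecutive events: 18, 18, 18 days — a constant 18-day interval.
1997-10-10 + 18 days = 1997-10-28.
1997-10-28 + 18 days = 1997-11-15.
1997-11-15 + 18 days = 1997-12-03.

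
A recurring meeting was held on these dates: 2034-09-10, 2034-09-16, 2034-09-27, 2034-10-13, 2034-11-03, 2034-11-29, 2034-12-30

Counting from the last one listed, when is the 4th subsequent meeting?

Intervals are 6, 11, 16, 21, 26, 31 days — an arithmetic progression with common difference 5.
Next gap: 36 days. 2034-12-30 + 36 days = 2035-02-04.
Next gap: 41 days. 2035-02-04 + 41 days = 2035-03-17.
Next gap: 46 days. 2035-03-17 + 46 days = 2035-05-02.
Next gap: 51 days. 2035-05-02 + 51 days = 2035-06-22.

2035-06-22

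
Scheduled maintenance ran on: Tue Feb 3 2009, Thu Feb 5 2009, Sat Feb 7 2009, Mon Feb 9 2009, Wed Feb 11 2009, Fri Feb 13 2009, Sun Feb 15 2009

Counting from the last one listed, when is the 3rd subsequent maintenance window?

Sat Feb 21 2009

Gaps between consecutive events: 2, 2, 2, 2, 2, 2 days — a constant 2-day interval.
Sun Feb 15 2009 + 2 days = Tue Feb 17 2009.
Tue Feb 17 2009 + 2 days = Thu Feb 19 2009.
Thu Feb 19 2009 + 2 days = Sat Feb 21 2009.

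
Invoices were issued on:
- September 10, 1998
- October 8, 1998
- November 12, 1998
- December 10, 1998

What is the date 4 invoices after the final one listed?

All dates are Thursdays, 28, 35, 28 days apart.
Specifically, the 2nd Thursday of each month.
2nd Thursday of January 1999: January 14, 1999.
2nd Thursday of February 1999: February 11, 1999.
2nd Thursday of March 1999: March 11, 1999.
2nd Thursday of April 1999: April 8, 1999.

April 8, 1999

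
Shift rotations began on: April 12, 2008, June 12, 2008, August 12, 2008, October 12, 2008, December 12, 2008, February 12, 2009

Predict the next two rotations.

April 12, 2009; June 12, 2009

The day-of-month is always 12 (61, 61, 61, 61, 62 days between events).
So this recurs on the 12th of every 2 months.
April 2009: April 12, 2009.
Next: June 2009 → June 12, 2009.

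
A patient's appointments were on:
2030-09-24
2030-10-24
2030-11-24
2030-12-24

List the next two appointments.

2031-01-24, 2031-02-24

Gaps: 30, 31, 30 days — not constant. Every event is on the 24th of the month.
Pattern: the 24th of each month.
Next: January 2031 → 2031-01-24.
February 2031: 2031-02-24.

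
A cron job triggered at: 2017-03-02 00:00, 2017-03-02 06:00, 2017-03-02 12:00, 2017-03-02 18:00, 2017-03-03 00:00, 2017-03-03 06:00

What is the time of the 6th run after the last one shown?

Gaps: 6, 6, 6, 6, 6 hours — each event is 6 hours after the previous one.
2017-03-03 06:00 + 6 h = 2017-03-03 12:00.
2017-03-03 12:00 + 6 h = 2017-03-03 18:00.
2017-03-03 18:00 + 6 h = 2017-03-04 00:00.
2017-03-04 00:00 + 6 h = 2017-03-04 06:00.
2017-03-04 06:00 + 6 h = 2017-03-04 12:00.
2017-03-04 12:00 + 6 h = 2017-03-04 18:00.

2017-03-04 18:00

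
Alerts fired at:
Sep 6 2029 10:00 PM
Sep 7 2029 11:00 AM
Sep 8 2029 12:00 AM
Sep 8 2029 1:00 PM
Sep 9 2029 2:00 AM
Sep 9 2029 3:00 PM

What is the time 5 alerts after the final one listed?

Gaps: 13, 13, 13, 13, 13 hours — each event is 13 hours after the previous one.
Sep 9 2029 3:00 PM + 13 h = Sep 10 2029 4:00 AM.
Sep 10 2029 4:00 AM + 13 h = Sep 10 2029 5:00 PM.
Sep 10 2029 5:00 PM + 13 h = Sep 11 2029 6:00 AM.
Sep 11 2029 6:00 AM + 13 h = Sep 11 2029 7:00 PM.
Sep 11 2029 7:00 PM + 13 h = Sep 12 2029 8:00 AM.

Sep 12 2029 8:00 AM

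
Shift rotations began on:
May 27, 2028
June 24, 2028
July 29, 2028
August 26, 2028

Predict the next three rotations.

All Saturdays; the gaps (28, 35, 28) vary with month length.
This is the last Saturday of each month.
Last Saturday of September 2028: September 30, 2028.
Last Saturday of October 2028: October 28, 2028.
Last Saturday of November 2028: November 25, 2028.

September 30, 2028; October 28, 2028; November 25, 2028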